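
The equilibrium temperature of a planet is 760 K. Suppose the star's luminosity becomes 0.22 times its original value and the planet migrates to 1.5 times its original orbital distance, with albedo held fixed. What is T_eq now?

T_eq ∝ L^(1/4) · d^(−1/2).
T′ = 760 × 0.22^(1/4) / 1.5^(1/2) = 425 K.

T_eq ≈ 425 K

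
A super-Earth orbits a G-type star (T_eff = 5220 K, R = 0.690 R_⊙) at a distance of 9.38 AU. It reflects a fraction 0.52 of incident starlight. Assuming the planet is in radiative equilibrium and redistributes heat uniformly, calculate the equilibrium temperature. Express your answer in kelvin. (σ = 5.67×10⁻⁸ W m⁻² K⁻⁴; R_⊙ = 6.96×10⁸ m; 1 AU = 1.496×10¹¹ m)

T_eq ≈ 56.8 K

R_⋆ = 0.690 × 6.96×10⁸ = 4.80×10⁸ m.
d = 9.38 AU = 1.40×10¹² m.
L = 4πR_⋆²σT_⋆⁴ = 4π(4.80×10⁸)² × 5.67×10⁻⁸ × (5220)⁴ = 1.22×10²⁶ W.
S = L/(4πd²) = 4.93 W m⁻².
Energy balance: absorbed = emitted ⇒ πR²·S(1−A) = 4πR²·σT_eq⁴, so T_eq⁴ = S(1−A)/(4σ).
T_eq = [4.93 × 0.48 / (4 × 5.67×10⁻⁸)]^(1/4) = (1.04×10⁷)^(1/4) = 56.8 K.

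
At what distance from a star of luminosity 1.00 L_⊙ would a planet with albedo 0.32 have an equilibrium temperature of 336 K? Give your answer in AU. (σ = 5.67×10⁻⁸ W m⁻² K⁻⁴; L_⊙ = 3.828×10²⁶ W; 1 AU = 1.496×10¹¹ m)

d ≈ 0.566 AU

L = 1.00 × 3.828×10²⁶ = 3.83×10²⁶ W.
From T_eq⁴ = L(1−A)/(16πσd²): d = √[L(1−A)/(16πσT_eq⁴)].
d = √[3.83×10²⁶ × 0.68 / (16π × 5.67×10⁻⁸ × (336)⁴)] = 8.47×10¹⁰ m = 0.566 AU.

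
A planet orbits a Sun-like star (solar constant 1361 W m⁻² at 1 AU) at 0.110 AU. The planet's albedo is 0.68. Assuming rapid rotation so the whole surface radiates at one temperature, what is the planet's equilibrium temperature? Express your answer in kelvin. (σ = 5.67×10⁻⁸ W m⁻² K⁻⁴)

T_eq ≈ 631 K

Flux at 0.110 AU: S = 1361/0.110² = 1.12×10⁵ W m⁻².
Energy balance: absorbed = emitted ⇒ πR²·S(1−A) = 4πR²·σT_eq⁴, so T_eq⁴ = S(1−A)/(4σ).
T_eq = [1.12×10⁵ × 0.32 / (4 × 5.67×10⁻⁸)]^(1/4) = (1.59×10¹¹)^(1/4) = 631 K.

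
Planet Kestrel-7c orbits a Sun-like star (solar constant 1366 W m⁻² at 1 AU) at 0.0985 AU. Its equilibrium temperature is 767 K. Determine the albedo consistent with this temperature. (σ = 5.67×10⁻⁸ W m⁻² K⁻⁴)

Flux at 0.0985 AU: S = 1366/0.0985² = 1.41×10⁵ W m⁻².
From T_eq⁴ = S(1−A)/(4σ): 1−A = 4σT_eq⁴/S.
1−A = 4 × 5.67×10⁻⁸ × (767)⁴ / 1.41×10⁵ = 0.558.

A ≈ 0.44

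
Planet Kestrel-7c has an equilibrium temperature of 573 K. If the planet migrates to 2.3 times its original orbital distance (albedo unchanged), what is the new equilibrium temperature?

T_eq ≈ 378 K

T_eq ∝ L^(1/4) · d^(−1/2).
T′ = 573 / 2.3^(1/2) = 378 K.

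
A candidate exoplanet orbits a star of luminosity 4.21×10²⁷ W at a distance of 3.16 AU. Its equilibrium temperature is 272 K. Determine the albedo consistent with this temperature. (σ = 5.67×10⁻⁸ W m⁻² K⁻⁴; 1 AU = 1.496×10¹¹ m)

A ≈ 0.17

d = 3.16 AU = 4.73×10¹¹ m.
Flux: S = L/(4πd²) = 4.21×10²⁷/(4π×(4.73×10¹¹)²) = 1500 W m⁻².
From T_eq⁴ = S(1−A)/(4σ): 1−A = 4σT_eq⁴/S.
1−A = 4 × 5.67×10⁻⁸ × (272)⁴ / 1500 = 0.828.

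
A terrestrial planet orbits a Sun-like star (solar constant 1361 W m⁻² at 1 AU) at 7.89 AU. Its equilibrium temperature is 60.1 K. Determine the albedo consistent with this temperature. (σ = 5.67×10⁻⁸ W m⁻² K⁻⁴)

A ≈ 0.86

Flux at 7.89 AU: S = 1361/7.89² = 21.9 W m⁻².
From T_eq⁴ = S(1−A)/(4σ): 1−A = 4σT_eq⁴/S.
1−A = 4 × 5.67×10⁻⁸ × (60.1)⁴ / 21.9 = 0.135.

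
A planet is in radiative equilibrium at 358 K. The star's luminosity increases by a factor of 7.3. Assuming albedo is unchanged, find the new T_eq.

T_eq ≈ 588 K

T_eq ∝ L^(1/4) · d^(−1/2).
T′ = 358 × 7.3^(1/4) = 588 K.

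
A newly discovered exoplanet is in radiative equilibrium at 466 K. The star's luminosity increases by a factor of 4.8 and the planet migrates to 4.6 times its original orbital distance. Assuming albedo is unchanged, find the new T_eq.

T_eq ∝ L^(1/4) · d^(−1/2).
T′ = 466 × 4.8^(1/4) / 4.6^(1/2) = 322 K.

T_eq ≈ 322 K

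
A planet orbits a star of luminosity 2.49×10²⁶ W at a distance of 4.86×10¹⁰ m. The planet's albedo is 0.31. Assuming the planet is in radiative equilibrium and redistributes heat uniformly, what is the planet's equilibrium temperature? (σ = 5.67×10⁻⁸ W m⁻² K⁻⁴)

T_eq ≈ 400 K

Flux: S = L/(4πd²) = 2.49×10²⁶/(4π×(4.86×10¹⁰)²) = 8390 W m⁻².
Energy balance: absorbed = emitted ⇒ πR²·S(1−A) = 4πR²·σT_eq⁴, so T_eq⁴ = S(1−A)/(4σ).
T_eq = [8390 × 0.69 / (4 × 5.67×10⁻⁸)]^(1/4) = (2.55×10¹⁰)^(1/4) = 400 K.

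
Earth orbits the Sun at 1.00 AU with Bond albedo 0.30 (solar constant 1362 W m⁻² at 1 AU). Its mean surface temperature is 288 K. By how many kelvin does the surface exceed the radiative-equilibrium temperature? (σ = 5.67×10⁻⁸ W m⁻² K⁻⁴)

S = 1362/1.00² = 1362 W m⁻².
T_eq = [S(1−A)/(4σ)]^(1/4) = [1362×0.70/(4×5.67×10⁻⁸)]^(1/4) = 254.6 K.
ΔT = T_surf − T_eq = 288 − 254.6.

ΔT ≈ 33.4 K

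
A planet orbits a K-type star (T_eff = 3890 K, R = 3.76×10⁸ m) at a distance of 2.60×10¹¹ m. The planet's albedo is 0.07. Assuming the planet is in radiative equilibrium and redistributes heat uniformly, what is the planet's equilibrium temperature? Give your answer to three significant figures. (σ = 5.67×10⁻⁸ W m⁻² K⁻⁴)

L = 4πR_⋆²σT_⋆⁴ = 4π(3.76×10⁸)² × 5.67×10⁻⁸ × (3890)⁴ = 2.31×10²⁵ W.
S = L/(4πd²) = 27.2 W m⁻².
Energy balance: absorbed = emitted ⇒ πR²·S(1−A) = 4πR²·σT_eq⁴, so T_eq⁴ = S(1−A)/(4σ).
T_eq = [27.2 × 0.93 / (4 × 5.67×10⁻⁸)]^(1/4) = (1.11×10⁸)^(1/4) = 103 K.

T_eq ≈ 103 K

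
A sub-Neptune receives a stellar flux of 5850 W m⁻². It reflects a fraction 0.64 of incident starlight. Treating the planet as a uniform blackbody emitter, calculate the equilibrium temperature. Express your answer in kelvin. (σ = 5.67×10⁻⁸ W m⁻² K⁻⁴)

Energy balance: absorbed = emitted ⇒ πR²·S(1−A) = 4πR²·σT_eq⁴, so T_eq⁴ = S(1−A)/(4σ).
T_eq = [5850 × 0.36 / (4 × 5.67×10⁻⁸)]^(1/4) = (9.29×10⁹)^(1/4) = 310 K.

T_eq ≈ 310 K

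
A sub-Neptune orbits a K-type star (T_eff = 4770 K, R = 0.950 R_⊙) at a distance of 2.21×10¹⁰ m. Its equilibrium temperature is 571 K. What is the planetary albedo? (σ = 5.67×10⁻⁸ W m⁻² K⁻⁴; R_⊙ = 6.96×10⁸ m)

A ≈ 0.08

R_⋆ = 0.950 × 6.96×10⁸ = 6.61×10⁸ m.
L = 4πR_⋆²σT_⋆⁴ = 4π(6.61×10⁸)² × 5.67×10⁻⁸ × (4770)⁴ = 1.61×10²⁶ W.
S = L/(4πd²) = 2.63×10⁴ W m⁻².
From T_eq⁴ = S(1−A)/(4σ): 1−A = 4σT_eq⁴/S.
1−A = 4 × 5.67×10⁻⁸ × (571)⁴ / 2.63×10⁴ = 0.918.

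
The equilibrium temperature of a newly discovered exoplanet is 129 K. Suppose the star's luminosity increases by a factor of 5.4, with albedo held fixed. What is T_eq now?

T_eq ∝ L^(1/4) · d^(−1/2).
T′ = 129 × 5.4^(1/4) = 197 K.

T_eq ≈ 197 K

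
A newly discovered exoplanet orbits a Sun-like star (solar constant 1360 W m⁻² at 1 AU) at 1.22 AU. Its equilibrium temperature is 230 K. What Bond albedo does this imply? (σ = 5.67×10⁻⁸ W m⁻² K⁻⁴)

Flux at 1.22 AU: S = 1360/1.22² = 914 W m⁻².
From T_eq⁴ = S(1−A)/(4σ): 1−A = 4σT_eq⁴/S.
1−A = 4 × 5.67×10⁻⁸ × (230)⁴ / 914 = 0.695.

A ≈ 0.31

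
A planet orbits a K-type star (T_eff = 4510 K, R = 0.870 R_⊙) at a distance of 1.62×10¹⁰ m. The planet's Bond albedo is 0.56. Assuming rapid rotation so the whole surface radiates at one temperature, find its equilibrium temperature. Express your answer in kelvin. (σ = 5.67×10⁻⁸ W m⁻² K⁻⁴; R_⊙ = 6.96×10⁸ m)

R_⋆ = 0.870 × 6.96×10⁸ = 6.06×10⁸ m.
L = 4πR_⋆²σT_⋆⁴ = 4π(6.06×10⁸)² × 5.67×10⁻⁸ × (4510)⁴ = 1.08×10²⁶ W.
S = L/(4πd²) = 3.28×10⁴ W m⁻².
Energy balance: absorbed = emitted ⇒ πR²·S(1−A) = 4πR²·σT_eq⁴, so T_eq⁴ = S(1−A)/(4σ).
T_eq = [3.28×10⁴ × 0.44 / (4 × 5.67×10⁻⁸)]^(1/4) = (6.36×10¹⁰)^(1/4) = 502 K.

T_eq ≈ 502 K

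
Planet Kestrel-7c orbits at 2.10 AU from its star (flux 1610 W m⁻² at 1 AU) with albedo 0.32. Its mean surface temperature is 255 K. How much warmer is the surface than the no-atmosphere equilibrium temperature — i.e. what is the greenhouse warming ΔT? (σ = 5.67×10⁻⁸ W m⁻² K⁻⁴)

S = 1610/2.10² = 365.1 W m⁻².
T_eq = [S(1−A)/(4σ)]^(1/4) = [365.1×0.68/(4×5.67×10⁻⁸)]^(1/4) = 181.9 K.
ΔT = T_surf − T_eq = 255 − 181.9.

ΔT ≈ 73.1 K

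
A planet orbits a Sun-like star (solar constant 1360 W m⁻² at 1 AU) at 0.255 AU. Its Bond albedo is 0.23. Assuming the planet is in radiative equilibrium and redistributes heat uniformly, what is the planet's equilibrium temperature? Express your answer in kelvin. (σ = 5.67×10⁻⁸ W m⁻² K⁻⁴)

Flux at 0.255 AU: S = 1360/0.255² = 2.09×10⁴ W m⁻².
Energy balance: absorbed = emitted ⇒ πR²·S(1−A) = 4πR²·σT_eq⁴, so T_eq⁴ = S(1−A)/(4σ).
T_eq = [2.09×10⁴ × 0.77 / (4 × 5.67×10⁻⁸)]^(1/4) = (7.10×10¹⁰)^(1/4) = 516 K.

T_eq ≈ 516 K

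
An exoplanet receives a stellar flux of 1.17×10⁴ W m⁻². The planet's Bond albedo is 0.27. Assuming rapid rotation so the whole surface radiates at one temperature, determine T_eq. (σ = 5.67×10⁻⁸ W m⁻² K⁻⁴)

Energy balance: absorbed = emitted ⇒ πR²·S(1−A) = 4πR²·σT_eq⁴, so T_eq⁴ = S(1−A)/(4σ).
T_eq = [1.17×10⁴ × 0.73 / (4 × 5.67×10⁻⁸)]^(1/4) = (3.77×10¹⁰)^(1/4) = 441 K.

T_eq ≈ 441 K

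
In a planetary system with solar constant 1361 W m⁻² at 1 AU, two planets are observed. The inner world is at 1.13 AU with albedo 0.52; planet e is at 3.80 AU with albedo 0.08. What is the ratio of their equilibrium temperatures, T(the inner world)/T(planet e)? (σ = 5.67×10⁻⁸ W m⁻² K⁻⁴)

T_eq = [S₀(1−A)/(4σd²)]^(1/4), so T ∝ (1−A)^(1/4) / √d.
T₁ = [1361×0.48/(4×5.67×10⁻⁸×1.13²)]^(1/4) = 217.93 K.
T₂ = [1361×0.92/(4×5.67×10⁻⁸×3.80²)]^(1/4) = 139.83 K.

T₁/T₂ ≈ 1.559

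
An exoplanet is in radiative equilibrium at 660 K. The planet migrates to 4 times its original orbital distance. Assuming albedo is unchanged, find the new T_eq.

T_eq ≈ 330 K

T_eq ∝ L^(1/4) · d^(−1/2).
T′ = 660 / 4^(1/2) = 330 K.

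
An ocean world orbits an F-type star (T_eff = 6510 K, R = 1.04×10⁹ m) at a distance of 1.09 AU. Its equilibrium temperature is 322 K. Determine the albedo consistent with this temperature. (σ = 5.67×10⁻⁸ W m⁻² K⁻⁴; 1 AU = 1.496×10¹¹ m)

A ≈ 0.41

d = 1.09 AU = 1.63×10¹¹ m.
L = 4πR_⋆²σT_⋆⁴ = 4π(1.04×10⁹)² × 5.67×10⁻⁸ × (6510)⁴ = 1.38×10²⁷ W.
S = L/(4πd²) = 4140 W m⁻².
From T_eq⁴ = S(1−A)/(4σ): 1−A = 4σT_eq⁴/S.
1−A = 4 × 5.67×10⁻⁸ × (322)⁴ / 4140 = 0.589.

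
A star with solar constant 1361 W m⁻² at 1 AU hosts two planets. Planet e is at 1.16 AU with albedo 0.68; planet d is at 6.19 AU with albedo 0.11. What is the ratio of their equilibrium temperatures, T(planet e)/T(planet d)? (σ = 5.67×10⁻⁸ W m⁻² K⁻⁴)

T_eq = [S₀(1−A)/(4σd²)]^(1/4), so T ∝ (1−A)^(1/4) / √d.
T₁ = [1361×0.32/(4×5.67×10⁻⁸×1.16²)]^(1/4) = 194.36 K.
T₂ = [1361×0.89/(4×5.67×10⁻⁸×6.19²)]^(1/4) = 108.66 K.

T₁/T₂ ≈ 1.789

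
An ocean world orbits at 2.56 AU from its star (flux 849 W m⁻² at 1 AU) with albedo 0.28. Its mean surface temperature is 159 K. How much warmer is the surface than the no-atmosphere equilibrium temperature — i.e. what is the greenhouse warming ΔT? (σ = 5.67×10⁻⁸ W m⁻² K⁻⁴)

S = 849/2.56² = 129.5 W m⁻².
T_eq = [S(1−A)/(4σ)]^(1/4) = [129.5×0.72/(4×5.67×10⁻⁸)]^(1/4) = 142.4 K.
ΔT = T_surf − T_eq = 159 − 142.4.

ΔT ≈ 16.6 K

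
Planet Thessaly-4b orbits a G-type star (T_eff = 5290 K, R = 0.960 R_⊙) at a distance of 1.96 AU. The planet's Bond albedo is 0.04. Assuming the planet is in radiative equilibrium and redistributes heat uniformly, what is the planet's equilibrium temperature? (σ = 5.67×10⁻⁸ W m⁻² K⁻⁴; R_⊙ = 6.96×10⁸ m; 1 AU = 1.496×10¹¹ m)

T_eq ≈ 177 K

R_⋆ = 0.960 × 6.96×10⁸ = 6.68×10⁸ m.
d = 1.96 AU = 2.93×10¹¹ m.
L = 4πR_⋆²σT_⋆⁴ = 4π(6.68×10⁸)² × 5.67×10⁻⁸ × (5290)⁴ = 2.49×10²⁶ W.
S = L/(4πd²) = 231 W m⁻².
Energy balance: absorbed = emitted ⇒ πR²·S(1−A) = 4πR²·σT_eq⁴, so T_eq⁴ = S(1−A)/(4σ).
T_eq = [231 × 0.96 / (4 × 5.67×10⁻⁸)]^(1/4) = (9.76×10⁸)^(1/4) = 177 K.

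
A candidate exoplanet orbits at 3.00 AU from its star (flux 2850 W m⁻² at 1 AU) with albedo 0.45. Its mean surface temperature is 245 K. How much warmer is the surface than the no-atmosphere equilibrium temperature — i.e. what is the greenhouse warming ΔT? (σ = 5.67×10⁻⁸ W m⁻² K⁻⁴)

S = 2850/3.00² = 316.7 W m⁻².
T_eq = [S(1−A)/(4σ)]^(1/4) = [316.7×0.55/(4×5.67×10⁻⁸)]^(1/4) = 166.5 K.
ΔT = T_surf − T_eq = 245 − 166.5.

ΔT ≈ 78.5 K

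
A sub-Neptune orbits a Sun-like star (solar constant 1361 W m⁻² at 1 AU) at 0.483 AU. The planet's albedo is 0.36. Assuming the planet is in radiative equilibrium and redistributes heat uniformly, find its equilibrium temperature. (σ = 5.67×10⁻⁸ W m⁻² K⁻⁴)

T_eq ≈ 358 K

Flux at 0.483 AU: S = 1361/0.483² = 5830 W m⁻².
Energy balance: absorbed = emitted ⇒ πR²·S(1−A) = 4πR²·σT_eq⁴, so T_eq⁴ = S(1−A)/(4σ).
T_eq = [5830 × 0.64 / (4 × 5.67×10⁻⁸)]^(1/4) = (1.65×10¹⁰)^(1/4) = 358 K.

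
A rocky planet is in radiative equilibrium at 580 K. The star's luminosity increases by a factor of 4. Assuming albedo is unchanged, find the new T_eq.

T_eq ≈ 820 K

T_eq ∝ L^(1/4) · d^(−1/2).
T′ = 580 × 4^(1/4) = 820 K.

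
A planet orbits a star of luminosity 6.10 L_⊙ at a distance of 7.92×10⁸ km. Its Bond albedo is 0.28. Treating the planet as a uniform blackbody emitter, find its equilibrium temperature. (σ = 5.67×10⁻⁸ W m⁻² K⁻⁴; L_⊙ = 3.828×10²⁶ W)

T_eq ≈ 175 K

d = 7.92×10⁸ km = 7.92×10¹¹ m.
L = 6.10 × 3.828×10²⁶ = 2.34×10²⁷ W.
Flux: S = L/(4πd²) = 2.34×10²⁷/(4π×(7.92×10¹¹)²) = 296 W m⁻².
Energy balance: absorbed = emitted ⇒ πR²·S(1−A) = 4πR²·σT_eq⁴, so T_eq⁴ = S(1−A)/(4σ).
T_eq = [296 × 0.72 / (4 × 5.67×10⁻⁸)]^(1/4) = (9.40×10⁸)^(1/4) = 175 K.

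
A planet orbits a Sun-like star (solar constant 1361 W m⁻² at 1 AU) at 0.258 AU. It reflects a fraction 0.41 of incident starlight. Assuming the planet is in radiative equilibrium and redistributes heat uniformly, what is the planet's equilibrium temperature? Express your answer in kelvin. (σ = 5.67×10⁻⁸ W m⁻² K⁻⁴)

T_eq ≈ 480 K

Flux at 0.258 AU: S = 1361/0.258² = 2.04×10⁴ W m⁻².
Energy balance: absorbed = emitted ⇒ πR²·S(1−A) = 4πR²·σT_eq⁴, so T_eq⁴ = S(1−A)/(4σ).
T_eq = [2.04×10⁴ × 0.59 / (4 × 5.67×10⁻⁸)]^(1/4) = (5.32×10¹⁰)^(1/4) = 480 K.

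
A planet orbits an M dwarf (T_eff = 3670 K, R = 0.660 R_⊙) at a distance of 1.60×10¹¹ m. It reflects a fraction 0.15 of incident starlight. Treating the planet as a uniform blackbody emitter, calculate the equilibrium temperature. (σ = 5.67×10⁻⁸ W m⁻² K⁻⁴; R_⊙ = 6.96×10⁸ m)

R_⋆ = 0.660 × 6.96×10⁸ = 4.59×10⁸ m.
L = 4πR_⋆²σT_⋆⁴ = 4π(4.59×10⁸)² × 5.67×10⁻⁸ × (3670)⁴ = 2.73×10²⁵ W.
S = L/(4πd²) = 84.8 W m⁻².
Energy balance: absorbed = emitted ⇒ πR²·S(1−A) = 4πR²·σT_eq⁴, so T_eq⁴ = S(1−A)/(4σ).
T_eq = [84.8 × 0.85 / (4 × 5.67×10⁻⁸)]^(1/4) = (3.18×10⁸)^(1/4) = 134 K.

T_eq ≈ 134 K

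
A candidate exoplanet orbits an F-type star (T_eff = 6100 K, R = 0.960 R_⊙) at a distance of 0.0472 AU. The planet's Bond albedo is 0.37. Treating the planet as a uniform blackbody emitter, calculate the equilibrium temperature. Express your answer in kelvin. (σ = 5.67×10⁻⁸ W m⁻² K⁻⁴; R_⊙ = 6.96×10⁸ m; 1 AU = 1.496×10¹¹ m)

T_eq ≈ 1180 K

R_⋆ = 0.960 × 6.96×10⁸ = 6.68×10⁸ m.
d = 0.0472 AU = 7.06×10⁹ m.
L = 4πR_⋆²σT_⋆⁴ = 4π(6.68×10⁸)² × 5.67×10⁻⁸ × (6100)⁴ = 4.40×10²⁶ W.
S = L/(4πd²) = 7.03×10⁵ W m⁻².
Energy balance: absorbed = emitted ⇒ πR²·S(1−A) = 4πR²·σT_eq⁴, so T_eq⁴ = S(1−A)/(4σ).
T_eq = [7.03×10⁵ × 0.63 / (4 × 5.67×10⁻⁸)]^(1/4) = (1.95×10¹²)^(1/4) = 1180 K.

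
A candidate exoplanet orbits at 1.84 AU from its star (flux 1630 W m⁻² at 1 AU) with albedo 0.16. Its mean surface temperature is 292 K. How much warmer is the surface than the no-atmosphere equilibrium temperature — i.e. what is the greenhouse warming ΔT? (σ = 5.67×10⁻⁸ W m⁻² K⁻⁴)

S = 1630/1.84² = 481.5 W m⁻².
T_eq = [S(1−A)/(4σ)]^(1/4) = [481.5×0.84/(4×5.67×10⁻⁸)]^(1/4) = 205.5 K.
ΔT = T_surf − T_eq = 292 − 205.5.

ΔT ≈ 86.5 K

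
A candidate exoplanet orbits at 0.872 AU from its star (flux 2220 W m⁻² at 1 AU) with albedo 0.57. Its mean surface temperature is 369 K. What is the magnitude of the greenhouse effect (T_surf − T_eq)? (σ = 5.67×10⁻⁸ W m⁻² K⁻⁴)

ΔT ≈ 96.2 K

S = 2220/0.872² = 2920 W m⁻².
T_eq = [S(1−A)/(4σ)]^(1/4) = [2920×0.43/(4×5.67×10⁻⁸)]^(1/4) = 272.8 K.
ΔT = T_surf − T_eq = 369 − 272.8.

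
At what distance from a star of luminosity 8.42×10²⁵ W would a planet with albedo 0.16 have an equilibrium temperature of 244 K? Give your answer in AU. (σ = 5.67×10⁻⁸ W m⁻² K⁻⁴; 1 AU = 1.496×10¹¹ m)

d ≈ 0.559 AU

From T_eq⁴ = L(1−A)/(16πσd²): d = √[L(1−A)/(16πσT_eq⁴)].
d = √[8.42×10²⁵ × 0.84 / (16π × 5.67×10⁻⁸ × (244)⁴)] = 8.37×10¹⁰ m = 0.559 AU.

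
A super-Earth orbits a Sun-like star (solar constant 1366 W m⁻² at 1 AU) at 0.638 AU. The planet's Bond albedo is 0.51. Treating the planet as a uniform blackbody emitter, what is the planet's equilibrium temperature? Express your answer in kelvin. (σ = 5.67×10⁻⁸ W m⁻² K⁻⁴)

T_eq ≈ 292 K

Flux at 0.638 AU: S = 1366/0.638² = 3360 W m⁻².
Energy balance: absorbed = emitted ⇒ πR²·S(1−A) = 4πR²·σT_eq⁴, so T_eq⁴ = S(1−A)/(4σ).
T_eq = [3360 × 0.49 / (4 × 5.67×10⁻⁸)]^(1/4) = (7.25×10⁹)^(1/4) = 292 K.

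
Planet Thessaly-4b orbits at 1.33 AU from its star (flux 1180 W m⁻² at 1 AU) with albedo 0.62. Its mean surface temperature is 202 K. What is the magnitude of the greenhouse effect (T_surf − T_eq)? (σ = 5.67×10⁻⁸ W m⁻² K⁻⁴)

S = 1180/1.33² = 667.1 W m⁻².
T_eq = [S(1−A)/(4σ)]^(1/4) = [667.1×0.38/(4×5.67×10⁻⁸)]^(1/4) = 182.8 K.
ΔT = T_surf − T_eq = 202 − 182.8.

ΔT ≈ 19.2 K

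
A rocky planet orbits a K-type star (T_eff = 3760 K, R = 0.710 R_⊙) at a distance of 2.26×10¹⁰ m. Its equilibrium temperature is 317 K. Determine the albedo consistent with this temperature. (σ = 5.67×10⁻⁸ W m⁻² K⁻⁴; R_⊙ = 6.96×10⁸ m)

R_⋆ = 0.710 × 6.96×10⁸ = 4.94×10⁸ m.
L = 4πR_⋆²σT_⋆⁴ = 4π(4.94×10⁸)² × 5.67×10⁻⁸ × (3760)⁴ = 3.48×10²⁵ W.
S = L/(4πd²) = 5420 W m⁻².
From T_eq⁴ = S(1−A)/(4σ): 1−A = 4σT_eq⁴/S.
1−A = 4 × 5.67×10⁻⁸ × (317)⁴ / 5420 = 0.423.

A ≈ 0.58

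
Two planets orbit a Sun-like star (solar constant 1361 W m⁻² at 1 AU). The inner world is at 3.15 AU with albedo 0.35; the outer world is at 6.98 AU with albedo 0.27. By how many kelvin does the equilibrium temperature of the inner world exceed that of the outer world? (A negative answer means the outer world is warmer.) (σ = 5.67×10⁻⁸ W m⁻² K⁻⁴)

T_eq = [S₀(1−A)/(4σd²)]^(1/4), so T ∝ (1−A)^(1/4) / √d.
T₁ = [1361×0.65/(4×5.67×10⁻⁸×3.15²)]^(1/4) = 140.81 K.
T₂ = [1361×0.73/(4×5.67×10⁻⁸×6.98²)]^(1/4) = 97.38 K.

ΔT ≈ 43.4 K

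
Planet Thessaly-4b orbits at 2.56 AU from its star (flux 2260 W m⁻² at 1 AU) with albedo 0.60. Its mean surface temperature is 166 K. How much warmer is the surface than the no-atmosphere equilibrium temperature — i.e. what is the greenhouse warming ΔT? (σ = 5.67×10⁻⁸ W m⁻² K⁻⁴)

ΔT ≈ 9.0 K

S = 2260/2.56² = 344.8 W m⁻².
T_eq = [S(1−A)/(4σ)]^(1/4) = [344.8×0.40/(4×5.67×10⁻⁸)]^(1/4) = 157.0 K.
ΔT = T_surf − T_eq = 166 − 157.0.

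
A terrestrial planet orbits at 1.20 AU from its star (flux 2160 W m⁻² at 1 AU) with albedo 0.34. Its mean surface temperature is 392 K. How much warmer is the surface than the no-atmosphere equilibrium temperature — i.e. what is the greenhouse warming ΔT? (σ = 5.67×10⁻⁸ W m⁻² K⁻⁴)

ΔT ≈ 135.0 K

S = 2160/1.20² = 1500 W m⁻².
T_eq = [S(1−A)/(4σ)]^(1/4) = [1500×0.66/(4×5.67×10⁻⁸)]^(1/4) = 257.0 K.
ΔT = T_surf − T_eq = 392 − 257.0.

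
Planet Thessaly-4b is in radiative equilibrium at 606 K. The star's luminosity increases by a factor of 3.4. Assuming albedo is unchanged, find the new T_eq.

T_eq ≈ 823 K

T_eq ∝ L^(1/4) · d^(−1/2).
T′ = 606 × 3.4^(1/4) = 823 K.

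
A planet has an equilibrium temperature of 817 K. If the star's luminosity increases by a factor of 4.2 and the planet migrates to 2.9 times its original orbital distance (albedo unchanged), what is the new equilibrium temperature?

T_eq ∝ L^(1/4) · d^(−1/2).
T′ = 817 × 4.2^(1/4) / 2.9^(1/2) = 687 K.

T_eq ≈ 687 K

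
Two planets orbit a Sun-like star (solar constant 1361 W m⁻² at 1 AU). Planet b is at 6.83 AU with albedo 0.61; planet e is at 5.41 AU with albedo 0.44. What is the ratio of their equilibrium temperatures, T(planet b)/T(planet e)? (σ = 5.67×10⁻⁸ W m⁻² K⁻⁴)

T_eq = [S₀(1−A)/(4σd²)]^(1/4), so T ∝ (1−A)^(1/4) / √d.
T₁ = [1361×0.39/(4×5.67×10⁻⁸×6.83²)]^(1/4) = 84.16 K.
T₂ = [1361×0.56/(4×5.67×10⁻⁸×5.41²)]^(1/4) = 103.51 K.

T₁/T₂ ≈ 0.813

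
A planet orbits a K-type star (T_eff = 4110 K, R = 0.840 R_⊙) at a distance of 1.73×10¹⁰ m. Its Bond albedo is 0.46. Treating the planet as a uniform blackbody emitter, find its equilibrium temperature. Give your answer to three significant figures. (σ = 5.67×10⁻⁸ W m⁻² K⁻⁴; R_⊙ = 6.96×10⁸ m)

T_eq ≈ 458 K

R_⋆ = 0.840 × 6.96×10⁸ = 5.85×10⁸ m.
L = 4πR_⋆²σT_⋆⁴ = 4π(5.85×10⁸)² × 5.67×10⁻⁸ × (4110)⁴ = 6.95×10²⁵ W.
S = L/(4πd²) = 1.85×10⁴ W m⁻².
Energy balance: absorbed = emitted ⇒ πR²·S(1−A) = 4πR²·σT_eq⁴, so T_eq⁴ = S(1−A)/(4σ).
T_eq = [1.85×10⁴ × 0.54 / (4 × 5.67×10⁻⁸)]^(1/4) = (4.40×10¹⁰)^(1/4) = 458 K.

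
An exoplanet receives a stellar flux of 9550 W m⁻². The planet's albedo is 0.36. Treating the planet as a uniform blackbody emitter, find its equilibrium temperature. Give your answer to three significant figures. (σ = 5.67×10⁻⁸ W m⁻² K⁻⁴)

Energy balance: absorbed = emitted ⇒ πR²·S(1−A) = 4πR²·σT_eq⁴, so T_eq⁴ = S(1−A)/(4σ).
T_eq = [9550 × 0.64 / (4 × 5.67×10⁻⁸)]^(1/4) = (2.69×10¹⁰)^(1/4) = 405 K.

T_eq ≈ 405 K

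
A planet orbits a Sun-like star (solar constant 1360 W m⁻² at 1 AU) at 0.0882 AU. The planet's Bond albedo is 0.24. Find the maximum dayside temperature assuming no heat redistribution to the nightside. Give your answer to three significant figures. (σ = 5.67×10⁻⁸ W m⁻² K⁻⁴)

T_ss ≈ 1240 K

Flux at 0.0882 AU: S = 1360/0.0882² = 1.75×10⁵ W m⁻².
With no redistribution each surface element balances locally: S(1−A) = σT⁴.
T = [1.75×10⁵ × 0.76 / 5.67×10⁻⁸]^(1/4) = (2.34×10¹²)^(1/4) = 1240 K.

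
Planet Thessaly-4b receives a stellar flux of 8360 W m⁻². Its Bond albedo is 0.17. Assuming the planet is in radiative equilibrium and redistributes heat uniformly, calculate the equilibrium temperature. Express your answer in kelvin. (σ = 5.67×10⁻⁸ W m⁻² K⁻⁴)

T_eq ≈ 418 K

Energy balance: absorbed = emitted ⇒ πR²·S(1−A) = 4πR²·σT_eq⁴, so T_eq⁴ = S(1−A)/(4σ).
T_eq = [8360 × 0.83 / (4 × 5.67×10⁻⁸)]^(1/4) = (3.06×10¹⁰)^(1/4) = 418 K.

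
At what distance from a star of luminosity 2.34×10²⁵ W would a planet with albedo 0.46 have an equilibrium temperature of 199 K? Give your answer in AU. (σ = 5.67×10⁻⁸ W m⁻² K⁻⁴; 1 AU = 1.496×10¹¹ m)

From T_eq⁴ = L(1−A)/(16πσd²): d = √[L(1−A)/(16πσT_eq⁴)].
d = √[2.34×10²⁵ × 0.54 / (16π × 5.67×10⁻⁸ × (199)⁴)] = 5.32×10¹⁰ m = 0.355 AU.

d ≈ 0.355 AU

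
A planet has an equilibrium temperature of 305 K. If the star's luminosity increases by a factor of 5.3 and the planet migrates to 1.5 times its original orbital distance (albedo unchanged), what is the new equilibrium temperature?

T_eq ≈ 378 K

T_eq ∝ L^(1/4) · d^(−1/2).
T′ = 305 × 5.3^(1/4) / 1.5^(1/2) = 378 K.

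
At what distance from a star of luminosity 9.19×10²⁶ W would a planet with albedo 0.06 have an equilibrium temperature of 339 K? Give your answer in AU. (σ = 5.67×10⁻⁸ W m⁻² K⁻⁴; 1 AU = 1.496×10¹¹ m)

d ≈ 1.01 AU

From T_eq⁴ = L(1−A)/(16πσd²): d = √[L(1−A)/(16πσT_eq⁴)].
d = √[9.19×10²⁶ × 0.94 / (16π × 5.67×10⁻⁸ × (339)⁴)] = 1.51×10¹¹ m = 1.01 AU.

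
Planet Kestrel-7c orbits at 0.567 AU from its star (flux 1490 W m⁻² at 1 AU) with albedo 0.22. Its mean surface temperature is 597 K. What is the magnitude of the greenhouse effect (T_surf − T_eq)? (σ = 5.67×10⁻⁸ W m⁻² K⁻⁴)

ΔT ≈ 241.7 K

S = 1490/0.567² = 4635 W m⁻².
T_eq = [S(1−A)/(4σ)]^(1/4) = [4635×0.78/(4×5.67×10⁻⁸)]^(1/4) = 355.3 K.
ΔT = T_surf − T_eq = 597 − 355.3.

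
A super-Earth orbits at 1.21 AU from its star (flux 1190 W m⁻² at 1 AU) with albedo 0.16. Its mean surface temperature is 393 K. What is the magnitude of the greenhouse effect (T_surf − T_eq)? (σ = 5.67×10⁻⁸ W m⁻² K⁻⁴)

ΔT ≈ 158.8 K

S = 1190/1.21² = 812.8 W m⁻².
T_eq = [S(1−A)/(4σ)]^(1/4) = [812.8×0.84/(4×5.67×10⁻⁸)]^(1/4) = 234.2 K.
ΔT = T_surf − T_eq = 393 − 234.2.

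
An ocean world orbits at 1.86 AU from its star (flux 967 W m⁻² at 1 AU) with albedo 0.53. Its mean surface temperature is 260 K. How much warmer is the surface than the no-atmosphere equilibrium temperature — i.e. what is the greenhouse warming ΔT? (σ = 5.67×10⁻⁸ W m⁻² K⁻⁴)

S = 967/1.86² = 279.5 W m⁻².
T_eq = [S(1−A)/(4σ)]^(1/4) = [279.5×0.47/(4×5.67×10⁻⁸)]^(1/4) = 155.1 K.
ΔT = T_surf − T_eq = 260 − 155.1.

ΔT ≈ 104.9 K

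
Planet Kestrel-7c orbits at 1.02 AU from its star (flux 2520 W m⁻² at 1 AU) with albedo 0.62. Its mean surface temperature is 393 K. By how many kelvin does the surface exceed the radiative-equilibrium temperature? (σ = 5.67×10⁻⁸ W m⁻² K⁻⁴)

S = 2520/1.02² = 2422 W m⁻².
T_eq = [S(1−A)/(4σ)]^(1/4) = [2422×0.38/(4×5.67×10⁻⁸)]^(1/4) = 252.4 K.
ΔT = T_surf − T_eq = 393 − 252.4.

ΔT ≈ 140.6 K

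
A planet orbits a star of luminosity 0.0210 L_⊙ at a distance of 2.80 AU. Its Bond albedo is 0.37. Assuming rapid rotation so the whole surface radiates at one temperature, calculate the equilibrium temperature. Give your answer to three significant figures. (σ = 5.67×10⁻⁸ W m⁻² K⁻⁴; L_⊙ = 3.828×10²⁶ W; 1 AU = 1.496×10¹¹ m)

T_eq ≈ 56.4 K

d = 2.80 AU = 4.19×10¹¹ m.
L = 0.0210 × 3.828×10²⁶ = 8.04×10²⁴ W.
Flux: S = L/(4πd²) = 8.04×10²⁴/(4π×(4.19×10¹¹)²) = 3.65 W m⁻².
Energy balance: absorbed = emitted ⇒ πR²·S(1−A) = 4πR²·σT_eq⁴, so T_eq⁴ = S(1−A)/(4σ).
T_eq = [3.65 × 0.63 / (4 × 5.67×10⁻⁸)]^(1/4) = (1.01×10⁷)^(1/4) = 56.4 K.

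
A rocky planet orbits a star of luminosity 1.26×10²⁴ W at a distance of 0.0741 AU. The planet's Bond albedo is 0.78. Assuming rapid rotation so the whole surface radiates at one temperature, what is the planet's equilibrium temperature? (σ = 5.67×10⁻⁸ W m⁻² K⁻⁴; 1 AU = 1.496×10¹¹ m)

d = 0.0741 AU = 1.11×10¹⁰ m.
Flux: S = L/(4πd²) = 1.26×10²⁴/(4π×(1.11×10¹⁰)²) = 816 W m⁻².
Energy balance: absorbed = emitted ⇒ πR²·S(1−A) = 4πR²·σT_eq⁴, so T_eq⁴ = S(1−A)/(4σ).
T_eq = [816 × 0.22 / (4 × 5.67×10⁻⁸)]^(1/4) = (7.91×10⁸)^(1/4) = 168 K.

T_eq ≈ 168 K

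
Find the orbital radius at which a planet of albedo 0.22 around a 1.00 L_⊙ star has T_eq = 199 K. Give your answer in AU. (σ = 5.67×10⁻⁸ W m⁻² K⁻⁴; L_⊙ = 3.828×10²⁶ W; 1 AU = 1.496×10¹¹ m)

L = 1.00 × 3.828×10²⁶ = 3.83×10²⁶ W.
From T_eq⁴ = L(1−A)/(16πσd²): d = √[L(1−A)/(16πσT_eq⁴)].
d = √[3.83×10²⁶ × 0.78 / (16π × 5.67×10⁻⁸ × (199)⁴)] = 2.58×10¹¹ m = 1.73 AU.

d ≈ 1.73 AU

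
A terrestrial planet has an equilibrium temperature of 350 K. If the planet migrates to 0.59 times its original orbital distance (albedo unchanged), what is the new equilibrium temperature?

T_eq ∝ L^(1/4) · d^(−1/2).
T′ = 350 / 0.59^(1/2) = 456 K.

T_eq ≈ 456 K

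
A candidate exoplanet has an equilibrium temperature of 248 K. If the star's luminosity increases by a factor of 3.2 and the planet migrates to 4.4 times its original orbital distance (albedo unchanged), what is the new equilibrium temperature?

T_eq ∝ L^(1/4) · d^(−1/2).
T′ = 248 × 3.2^(1/4) / 4.4^(1/2) = 158 K.

T_eq ≈ 158 K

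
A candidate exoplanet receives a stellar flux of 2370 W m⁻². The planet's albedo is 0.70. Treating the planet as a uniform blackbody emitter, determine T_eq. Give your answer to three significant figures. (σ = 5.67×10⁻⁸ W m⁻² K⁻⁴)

T_eq ≈ 237 K

Energy balance: absorbed = emitted ⇒ πR²·S(1−A) = 4πR²·σT_eq⁴, so T_eq⁴ = S(1−A)/(4σ).
T_eq = [2370 × 0.30 / (4 × 5.67×10⁻⁸)]^(1/4) = (3.13×10⁹)^(1/4) = 237 K.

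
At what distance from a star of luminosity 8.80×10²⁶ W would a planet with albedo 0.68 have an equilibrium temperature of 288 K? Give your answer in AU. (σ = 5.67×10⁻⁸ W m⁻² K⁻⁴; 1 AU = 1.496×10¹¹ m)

d ≈ 0.801 AU

From T_eq⁴ = L(1−A)/(16πσd²): d = √[L(1−A)/(16πσT_eq⁴)].
d = √[8.80×10²⁶ × 0.32 / (16π × 5.67×10⁻⁸ × (288)⁴)] = 1.20×10¹¹ m = 0.801 AU.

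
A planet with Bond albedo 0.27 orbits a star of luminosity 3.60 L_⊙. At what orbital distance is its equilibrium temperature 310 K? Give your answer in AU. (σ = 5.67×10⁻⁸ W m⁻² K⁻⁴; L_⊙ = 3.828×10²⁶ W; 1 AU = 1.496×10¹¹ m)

L = 3.60 × 3.828×10²⁶ = 1.38×10²⁷ W.
From T_eq⁴ = L(1−A)/(16πσd²): d = √[L(1−A)/(16πσT_eq⁴)].
d = √[1.38×10²⁷ × 0.73 / (16π × 5.67×10⁻⁸ × (310)⁴)] = 1.96×10¹¹ m = 1.31 AU.

d ≈ 1.31 AU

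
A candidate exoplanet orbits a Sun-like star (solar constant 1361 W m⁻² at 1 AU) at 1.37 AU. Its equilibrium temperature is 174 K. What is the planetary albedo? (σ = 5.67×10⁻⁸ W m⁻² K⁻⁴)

A ≈ 0.71

Flux at 1.37 AU: S = 1361/1.37² = 725 W m⁻².
From T_eq⁴ = S(1−A)/(4σ): 1−A = 4σT_eq⁴/S.
1−A = 4 × 5.67×10⁻⁸ × (174)⁴ / 725 = 0.287.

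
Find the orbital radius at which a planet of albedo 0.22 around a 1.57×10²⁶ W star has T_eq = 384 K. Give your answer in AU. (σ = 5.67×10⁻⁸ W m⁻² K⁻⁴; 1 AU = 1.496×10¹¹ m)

From T_eq⁴ = L(1−A)/(16πσd²): d = √[L(1−A)/(16πσT_eq⁴)].
d = √[1.57×10²⁶ × 0.78 / (16π × 5.67×10⁻⁸ × (384)⁴)] = 4.45×10¹⁰ m = 0.297 AU.

d ≈ 0.297 AU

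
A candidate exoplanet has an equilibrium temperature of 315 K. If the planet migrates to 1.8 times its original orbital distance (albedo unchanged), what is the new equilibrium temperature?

T_eq ∝ L^(1/4) · d^(−1/2).
T′ = 315 / 1.8^(1/2) = 235 K.

T_eq ≈ 235 K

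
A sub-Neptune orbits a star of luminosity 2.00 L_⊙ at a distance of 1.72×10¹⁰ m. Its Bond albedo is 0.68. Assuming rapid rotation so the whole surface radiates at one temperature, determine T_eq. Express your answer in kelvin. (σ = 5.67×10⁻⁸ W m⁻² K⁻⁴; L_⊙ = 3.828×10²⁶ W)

L = 2.00 × 3.828×10²⁶ = 7.66×10²⁶ W.
Flux: S = L/(4πd²) = 7.66×10²⁶/(4π×(1.72×10¹⁰)²) = 2.06×10⁵ W m⁻².
Energy balance: absorbed = emitted ⇒ πR²·S(1−A) = 4πR²·σT_eq⁴, so T_eq⁴ = S(1−A)/(4σ).
T_eq = [2.06×10⁵ × 0.32 / (4 × 5.67×10⁻⁸)]^(1/4) = (2.91×10¹¹)^(1/4) = 734 K.

T_eq ≈ 734 K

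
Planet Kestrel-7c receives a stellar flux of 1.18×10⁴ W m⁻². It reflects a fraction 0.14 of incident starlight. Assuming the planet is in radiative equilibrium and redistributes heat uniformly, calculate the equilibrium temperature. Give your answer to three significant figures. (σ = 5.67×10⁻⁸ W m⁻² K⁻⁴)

Energy balance: absorbed = emitted ⇒ πR²·S(1−A) = 4πR²·σT_eq⁴, so T_eq⁴ = S(1−A)/(4σ).
T_eq = [1.18×10⁴ × 0.86 / (4 × 5.67×10⁻⁸)]^(1/4) = (4.47×10¹⁰)^(1/4) = 460 K.

T_eq ≈ 460 K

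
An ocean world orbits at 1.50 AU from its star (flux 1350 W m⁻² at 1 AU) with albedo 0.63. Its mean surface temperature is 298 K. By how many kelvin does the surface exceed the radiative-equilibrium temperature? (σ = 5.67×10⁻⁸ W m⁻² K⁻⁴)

ΔT ≈ 121.1 K

S = 1350/1.50² = 600.0 W m⁻².
T_eq = [S(1−A)/(4σ)]^(1/4) = [600.0×0.37/(4×5.67×10⁻⁸)]^(1/4) = 176.9 K.
ΔT = T_surf − T_eq = 298 − 176.9.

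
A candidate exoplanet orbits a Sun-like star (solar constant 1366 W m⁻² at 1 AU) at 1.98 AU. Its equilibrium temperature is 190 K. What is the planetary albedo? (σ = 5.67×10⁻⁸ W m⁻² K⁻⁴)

Flux at 1.98 AU: S = 1366/1.98² = 348 W m⁻².
From T_eq⁴ = S(1−A)/(4σ): 1−A = 4σT_eq⁴/S.
1−A = 4 × 5.67×10⁻⁸ × (190)⁴ / 348 = 0.848.

A ≈ 0.15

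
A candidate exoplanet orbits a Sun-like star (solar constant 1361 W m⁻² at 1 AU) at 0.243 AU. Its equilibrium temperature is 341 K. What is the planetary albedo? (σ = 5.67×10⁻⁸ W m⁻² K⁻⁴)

Flux at 0.243 AU: S = 1361/0.243² = 2.30×10⁴ W m⁻².
From T_eq⁴ = S(1−A)/(4σ): 1−A = 4σT_eq⁴/S.
1−A = 4 × 5.67×10⁻⁸ × (341)⁴ / 2.30×10⁴ = 0.133.

A ≈ 0.87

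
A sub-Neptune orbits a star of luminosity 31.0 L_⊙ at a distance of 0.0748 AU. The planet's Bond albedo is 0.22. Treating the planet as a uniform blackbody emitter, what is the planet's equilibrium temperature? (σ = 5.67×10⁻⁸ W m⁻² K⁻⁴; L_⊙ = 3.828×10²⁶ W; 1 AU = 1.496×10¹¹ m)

d = 0.0748 AU = 1.12×10¹⁰ m.
L = 31.0 × 3.828×10²⁶ = 1.19×10²⁸ W.
Flux: S = L/(4πd²) = 1.19×10²⁸/(4π×(1.12×10¹⁰)²) = 7.54×10⁶ W m⁻².
Energy balance: absorbed = emitted ⇒ πR²·S(1−A) = 4πR²·σT_eq⁴, so T_eq⁴ = S(1−A)/(4σ).
T_eq = [7.54×10⁶ × 0.78 / (4 × 5.67×10⁻⁸)]^(1/4) = (2.59×10¹³)^(1/4) = 2260 K.

T_eq ≈ 2260 K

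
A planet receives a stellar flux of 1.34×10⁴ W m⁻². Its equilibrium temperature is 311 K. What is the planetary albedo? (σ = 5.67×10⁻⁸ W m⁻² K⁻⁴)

A ≈ 0.84

From T_eq⁴ = S(1−A)/(4σ): 1−A = 4σT_eq⁴/S.
1−A = 4 × 5.67×10⁻⁸ × (311)⁴ / 1.34×10⁴ = 0.158.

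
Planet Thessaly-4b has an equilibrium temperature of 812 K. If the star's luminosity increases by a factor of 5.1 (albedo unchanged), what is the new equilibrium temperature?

T_eq ∝ L^(1/4) · d^(−1/2).
T′ = 812 × 5.1^(1/4) = 1220 K.

T_eq ≈ 1220 K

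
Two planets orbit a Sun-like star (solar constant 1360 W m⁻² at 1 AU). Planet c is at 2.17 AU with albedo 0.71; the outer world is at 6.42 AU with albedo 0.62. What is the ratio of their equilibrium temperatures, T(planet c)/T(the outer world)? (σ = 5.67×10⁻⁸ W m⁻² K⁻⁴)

T₁/T₂ ≈ 1.608

T_eq = [S₀(1−A)/(4σd²)]^(1/4), so T ∝ (1−A)^(1/4) / √d.
T₁ = [1360×0.29/(4×5.67×10⁻⁸×2.17²)]^(1/4) = 138.63 K.
T₂ = [1360×0.38/(4×5.67×10⁻⁸×6.42²)]^(1/4) = 86.23 K.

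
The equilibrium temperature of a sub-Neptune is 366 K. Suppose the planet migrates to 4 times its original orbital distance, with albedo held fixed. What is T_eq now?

T_eq ≈ 183 K

T_eq ∝ L^(1/4) · d^(−1/2).
T′ = 366 / 4^(1/2) = 183 K.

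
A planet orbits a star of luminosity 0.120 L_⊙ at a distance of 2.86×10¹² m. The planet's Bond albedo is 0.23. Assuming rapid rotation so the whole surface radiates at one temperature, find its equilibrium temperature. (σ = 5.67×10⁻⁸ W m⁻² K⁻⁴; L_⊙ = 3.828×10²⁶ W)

T_eq ≈ 35.1 K

L = 0.120 × 3.828×10²⁶ = 4.59×10²⁵ W.
Flux: S = L/(4πd²) = 4.59×10²⁵/(4π×(2.86×10¹²)²) = 0.447 W m⁻².
Energy balance: absorbed = emitted ⇒ πR²·S(1−A) = 4πR²·σT_eq⁴, so T_eq⁴ = S(1−A)/(4σ).
T_eq = [0.447 × 0.77 / (4 × 5.67×10⁻⁸)]^(1/4) = (1.52×10⁶)^(1/4) = 35.1 K.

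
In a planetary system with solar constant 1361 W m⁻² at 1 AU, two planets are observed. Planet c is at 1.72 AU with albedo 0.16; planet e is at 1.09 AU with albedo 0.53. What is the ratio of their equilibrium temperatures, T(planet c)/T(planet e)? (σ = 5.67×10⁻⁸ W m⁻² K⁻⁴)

T_eq = [S₀(1−A)/(4σd²)]^(1/4), so T ∝ (1−A)^(1/4) / √d.
T₁ = [1361×0.84/(4×5.67×10⁻⁸×1.72²)]^(1/4) = 203.17 K.
T₂ = [1361×0.47/(4×5.67×10⁻⁸×1.09²)]^(1/4) = 220.73 K.

T₁/T₂ ≈ 0.920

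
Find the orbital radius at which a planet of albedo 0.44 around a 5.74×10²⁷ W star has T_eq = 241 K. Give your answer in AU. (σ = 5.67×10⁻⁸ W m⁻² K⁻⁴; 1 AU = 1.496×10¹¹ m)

d ≈ 3.87 AU

From T_eq⁴ = L(1−A)/(16πσd²): d = √[L(1−A)/(16πσT_eq⁴)].
d = √[5.74×10²⁷ × 0.56 / (16π × 5.67×10⁻⁸ × (241)⁴)] = 5.78×10¹¹ m = 3.87 AU.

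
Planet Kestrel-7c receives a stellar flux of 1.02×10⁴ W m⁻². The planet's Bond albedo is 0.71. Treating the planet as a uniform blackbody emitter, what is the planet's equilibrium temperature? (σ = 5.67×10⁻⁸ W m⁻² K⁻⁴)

Energy balance: absorbed = emitted ⇒ πR²·S(1−A) = 4πR²·σT_eq⁴, so T_eq⁴ = S(1−A)/(4σ).
T_eq = [1.02×10⁴ × 0.29 / (4 × 5.67×10⁻⁸)]^(1/4) = (1.30×10¹⁰)^(1/4) = 338 K.

T_eq ≈ 338 K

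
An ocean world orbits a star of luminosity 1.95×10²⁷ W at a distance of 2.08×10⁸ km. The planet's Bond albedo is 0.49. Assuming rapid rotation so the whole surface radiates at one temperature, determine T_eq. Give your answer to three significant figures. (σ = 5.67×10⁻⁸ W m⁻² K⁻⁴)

d = 2.08×10⁸ km = 2.08×10¹¹ m.
Flux: S = L/(4πd²) = 1.95×10²⁷/(4π×(2.08×10¹¹)²) = 3590 W m⁻².
Energy balance: absorbed = emitted ⇒ πR²·S(1−A) = 4πR²·σT_eq⁴, so T_eq⁴ = S(1−A)/(4σ).
T_eq = [3590 × 0.51 / (4 × 5.67×10⁻⁸)]^(1/4) = (8.07×10⁹)^(1/4) = 300 K.

T_eq ≈ 300 K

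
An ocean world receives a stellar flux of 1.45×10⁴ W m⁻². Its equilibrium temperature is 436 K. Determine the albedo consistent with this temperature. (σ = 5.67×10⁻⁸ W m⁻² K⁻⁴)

From T_eq⁴ = S(1−A)/(4σ): 1−A = 4σT_eq⁴/S.
1−A = 4 × 5.67×10⁻⁸ × (436)⁴ / 1.45×10⁴ = 0.565.

A ≈ 0.43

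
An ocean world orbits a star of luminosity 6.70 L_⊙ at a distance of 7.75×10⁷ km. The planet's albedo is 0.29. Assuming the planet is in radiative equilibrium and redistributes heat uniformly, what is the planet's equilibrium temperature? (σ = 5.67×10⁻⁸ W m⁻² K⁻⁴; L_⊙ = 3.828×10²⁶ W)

T_eq ≈ 571 K

d = 7.75×10⁷ km = 7.75×10¹⁰ m.
L = 6.70 × 3.828×10²⁶ = 2.56×10²⁷ W.
Flux: S = L/(4πd²) = 2.56×10²⁷/(4π×(7.75×10¹⁰)²) = 3.40×10⁴ W m⁻².
Energy balance: absorbed = emitted ⇒ πR²·S(1−A) = 4πR²·σT_eq⁴, so T_eq⁴ = S(1−A)/(4σ).
T_eq = [3.40×10⁴ × 0.71 / (4 × 5.67×10⁻⁸)]^(1/4) = (1.06×10¹¹)^(1/4) = 571 K.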